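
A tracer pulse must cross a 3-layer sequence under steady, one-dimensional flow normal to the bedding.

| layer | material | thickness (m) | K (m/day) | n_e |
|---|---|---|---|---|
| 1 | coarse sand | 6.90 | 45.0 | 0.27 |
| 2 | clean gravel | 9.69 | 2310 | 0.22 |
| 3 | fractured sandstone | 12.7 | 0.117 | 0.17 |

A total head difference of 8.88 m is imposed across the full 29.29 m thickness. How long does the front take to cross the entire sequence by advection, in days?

With flow normal to the layers, continuity requires the same specific discharge q through every layer.
Σ(b_i/K_i) = 6.90/45.0 + 9.69/2310 + 12.7/0.117 = 108.7 d.
q = Δh / Σ(b_i/K_i) = 8.88 / 108.7 = 0.08169 m/day.
In each layer the seepage velocity is v_i = q/n_i, so the layer transit time is t_i = b_i·n_i / q:
  layer 1 (coarse sand): t_1 = 6.90 × 0.27 / 0.08169 = 22.81 d
  layer 2 (clean gravel): t_2 = 9.69 × 0.22 / 0.08169 = 26.10 d
  layer 3 (fractured sandstone): t_3 = 12.7 × 0.17 / 0.08169 = 26.43 d
Total t = Σ t_i = 75.33 days.

75.3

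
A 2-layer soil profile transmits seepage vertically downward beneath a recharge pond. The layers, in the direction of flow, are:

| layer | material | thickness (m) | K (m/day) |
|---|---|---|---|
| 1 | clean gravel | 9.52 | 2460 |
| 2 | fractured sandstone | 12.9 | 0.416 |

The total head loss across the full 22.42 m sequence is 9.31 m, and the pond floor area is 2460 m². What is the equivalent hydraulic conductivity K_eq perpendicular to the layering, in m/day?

Flow is perpendicular to layering, so the layers act in series and the equivalent K is the thickness-weighted harmonic mean.
Total thickness L = 9.52 + 12.9 = 22.42 m.
Σ(b_i/K_i) = 9.52/2460 + 12.9/0.416 = 31.01 d.
K_eq = L / Σ(b_i/K_i) = 22.42 / 31.01 = 0.7229 m/day.

0.723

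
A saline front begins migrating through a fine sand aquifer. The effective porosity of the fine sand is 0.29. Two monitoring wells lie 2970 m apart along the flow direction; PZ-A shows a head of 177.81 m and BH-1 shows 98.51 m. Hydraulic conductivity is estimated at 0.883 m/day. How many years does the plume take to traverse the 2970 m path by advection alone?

Hydraulic gradient i = (177.81 − 98.51) / 2970 = 79.3 / 2970 = 0.02670.
Darcy flux q = K · i = 0.8830 × 0.02670 = 0.02358 m/day.
Seepage velocity v = q / n_e = 0.02358 / 0.29 = 0.08130 m/day.
Travel time t = L / v = 2970 / 0.08130 = 36532 days = 100.0 years.

100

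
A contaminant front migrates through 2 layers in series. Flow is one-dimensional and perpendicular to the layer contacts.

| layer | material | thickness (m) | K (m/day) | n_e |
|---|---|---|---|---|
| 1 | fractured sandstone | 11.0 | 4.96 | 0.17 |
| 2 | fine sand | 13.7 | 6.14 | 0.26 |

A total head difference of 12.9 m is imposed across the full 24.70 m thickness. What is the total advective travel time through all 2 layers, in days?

1.87

With flow normal to the layers, continuity requires the same specific discharge q through every layer.
Σ(b_i/K_i) = 11.0/4.96 + 13.7/6.14 = 4.449 d.
q = Δh / Σ(b_i/K_i) = 12.9 / 4.449 = 2.900 m/day.
In each layer the seepage velocity is v_i = q/n_i, so the layer transit time is t_i = b_i·n_i / q:
  layer 1 (fractured sandstone): t_1 = 11.0 × 0.17 / 2.900 = 0.6449 d
  layer 2 (fine sand): t_2 = 13.7 × 0.26 / 2.900 = 1.228 d
Total t = Σ t_i = 1.873 days.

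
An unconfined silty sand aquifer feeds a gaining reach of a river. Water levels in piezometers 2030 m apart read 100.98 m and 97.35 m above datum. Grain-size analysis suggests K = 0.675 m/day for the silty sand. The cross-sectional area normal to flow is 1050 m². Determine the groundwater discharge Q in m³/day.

1.27

Hydraulic gradient i = (100.98 − 97.35) / 2030 = 3.63 / 2030 = 0.001788.
Darcy's law: Q = K · A · i = 0.6750 × 1050 × 0.001788 = 1.267 m³/day.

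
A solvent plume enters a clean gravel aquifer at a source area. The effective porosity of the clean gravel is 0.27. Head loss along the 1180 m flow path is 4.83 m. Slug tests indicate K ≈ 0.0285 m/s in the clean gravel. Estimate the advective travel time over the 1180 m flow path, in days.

Convert K: 0.0285 m/s × 86400 = 2462 m/day.
Hydraulic gradient i = Δh / L = 4.83 / 1180 = 0.004093.
Darcy flux q = K · i = 2462 × 0.004093 = 10.08 m/day.
Seepage velocity v = q / n_e = 10.08 / 0.27 = 37.33 m/day.
Travel time t = L / v = 1180 / 37.33 = 31.61 days.

31.6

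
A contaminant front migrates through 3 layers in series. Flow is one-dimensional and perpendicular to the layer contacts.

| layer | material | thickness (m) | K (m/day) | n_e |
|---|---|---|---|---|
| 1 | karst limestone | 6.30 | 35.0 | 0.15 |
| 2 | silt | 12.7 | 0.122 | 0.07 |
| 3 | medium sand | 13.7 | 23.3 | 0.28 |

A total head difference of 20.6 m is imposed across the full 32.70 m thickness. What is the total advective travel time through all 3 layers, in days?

With flow normal to the layers, continuity requires the same specific discharge q through every layer.
Σ(b_i/K_i) = 6.30/35.0 + 12.7/0.122 + 13.7/23.3 = 104.9 d.
q = Δh / Σ(b_i/K_i) = 20.6 / 104.9 = 0.1964 m/day.
In each layer the seepage velocity is v_i = q/n_i, so the layer transit time is t_i = b_i·n_i / q:
  layer 1 (karst limestone): t_1 = 6.30 × 0.15 / 0.1964 = 4.811 d
  layer 2 (silt): t_2 = 12.7 × 0.07 / 0.1964 = 4.526 d
  layer 3 (medium sand): t_3 = 13.7 × 0.28 / 0.1964 = 19.53 d
Total t = Σ t_i = 28.86 days.

28.9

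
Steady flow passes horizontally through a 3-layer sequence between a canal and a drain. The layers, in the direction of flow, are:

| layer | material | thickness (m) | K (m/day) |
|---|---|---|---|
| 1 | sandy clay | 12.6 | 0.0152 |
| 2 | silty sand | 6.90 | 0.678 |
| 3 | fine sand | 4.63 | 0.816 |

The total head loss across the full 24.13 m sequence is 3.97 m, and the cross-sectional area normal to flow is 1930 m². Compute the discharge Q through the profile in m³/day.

9.07

Flow is perpendicular to layering, so the layers act in series and the equivalent K is the thickness-weighted harmonic mean.
Total thickness L = 12.6 + 6.90 + 4.63 = 24.13 m.
Σ(b_i/K_i) = 12.6/0.0152 + 6.90/0.678 + 4.63/0.816 = 844.8 d.
K_eq = L / Σ(b_i/K_i) = 24.13 / 844.8 = 0.02856 m/day.
Q = K_eq · A · (Δh/L) = 0.02856 × 1930 × (3.97/24.13) = 9.070 m³/day.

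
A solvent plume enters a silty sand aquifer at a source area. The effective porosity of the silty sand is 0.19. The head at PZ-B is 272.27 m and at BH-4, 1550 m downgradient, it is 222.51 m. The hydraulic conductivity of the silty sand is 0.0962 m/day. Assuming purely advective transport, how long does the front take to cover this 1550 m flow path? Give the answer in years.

Hydraulic gradient i = (272.27 − 222.51) / 1550 = 49.76 / 1550 = 0.03210.
Darcy flux q = K · i = 0.09620 × 0.03210 = 0.003088 m/day.
Seepage velocity v = q / n_e = 0.003088 / 0.19 = 0.01625 m/day.
Travel time t = L / v = 1550 / 0.01625 = 95359 days = 261.1 years.

261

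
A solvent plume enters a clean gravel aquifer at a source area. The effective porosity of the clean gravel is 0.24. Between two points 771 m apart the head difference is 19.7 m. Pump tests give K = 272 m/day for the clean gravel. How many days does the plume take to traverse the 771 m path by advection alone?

26.6

Hydraulic gradient i = Δh / L = 19.7 / 771 = 0.02555.
Darcy flux q = K · i = 272.0 × 0.02555 = 6.950 m/day.
Seepage velocity v = q / n_e = 6.950 / 0.24 = 28.96 m/day.
Travel time t = L / v = 771 / 28.96 = 26.62 days.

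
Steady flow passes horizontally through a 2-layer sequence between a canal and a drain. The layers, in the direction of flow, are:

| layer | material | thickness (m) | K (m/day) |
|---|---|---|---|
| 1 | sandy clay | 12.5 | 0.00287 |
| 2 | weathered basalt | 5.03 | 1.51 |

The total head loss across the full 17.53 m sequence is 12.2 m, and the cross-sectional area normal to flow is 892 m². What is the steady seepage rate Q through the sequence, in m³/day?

Flow is perpendicular to layering, so the layers act in series and the equivalent K is the thickness-weighted harmonic mean.
Total thickness L = 12.5 + 5.03 = 17.53 m.
Σ(b_i/K_i) = 12.5/0.00287 + 5.03/1.51 = 4359 d.
K_eq = L / Σ(b_i/K_i) = 17.53 / 4359 = 0.004022 m/day.
Q = K_eq · A · (Δh/L) = 0.004022 × 892 × (12.2/17.53) = 2.497 m³/day.

2.50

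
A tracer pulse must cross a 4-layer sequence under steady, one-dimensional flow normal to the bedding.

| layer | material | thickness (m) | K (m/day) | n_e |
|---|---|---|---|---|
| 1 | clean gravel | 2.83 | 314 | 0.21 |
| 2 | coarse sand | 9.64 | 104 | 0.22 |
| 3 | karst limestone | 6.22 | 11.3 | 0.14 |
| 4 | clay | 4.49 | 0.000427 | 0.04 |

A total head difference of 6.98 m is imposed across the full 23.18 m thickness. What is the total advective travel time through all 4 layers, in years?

15.5

With flow normal to the layers, continuity requires the same specific discharge q through every layer.
Σ(b_i/K_i) = 2.83/314 + 9.64/104 + 6.22/11.3 + 4.49/0.000427 = 10516 d.
q = Δh / Σ(b_i/K_i) = 6.98 / 10516 = 0.0006638 m/day.
In each layer the seepage velocity is v_i = q/n_i, so the layer transit time is t_i = b_i·n_i / q:
  layer 1 (clean gravel): t_1 = 2.83 × 0.21 / 0.0006638 = 895.4 d
  layer 2 (coarse sand): t_2 = 9.64 × 0.22 / 0.0006638 = 3195 d
  layer 3 (karst limestone): t_3 = 6.22 × 0.14 / 0.0006638 = 1312 d
  layer 4 (clay): t_4 = 4.49 × 0.04 / 0.0006638 = 270.6 d
Total t = Σ t_i = 5673 days = 15.53 years.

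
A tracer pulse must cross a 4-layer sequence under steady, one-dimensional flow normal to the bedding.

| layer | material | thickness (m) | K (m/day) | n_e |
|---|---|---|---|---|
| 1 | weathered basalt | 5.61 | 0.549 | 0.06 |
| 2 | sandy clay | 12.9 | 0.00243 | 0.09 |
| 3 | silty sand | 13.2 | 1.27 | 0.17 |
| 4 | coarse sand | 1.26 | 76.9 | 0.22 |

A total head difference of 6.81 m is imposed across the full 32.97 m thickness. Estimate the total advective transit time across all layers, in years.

8.61

With flow normal to the layers, continuity requires the same specific discharge q through every layer.
Σ(b_i/K_i) = 5.61/0.549 + 12.9/0.00243 + 13.2/1.27 + 1.26/76.9 = 5329 d.
q = Δh / Σ(b_i/K_i) = 6.81 / 5329 = 0.001278 m/day.
In each layer the seepage velocity is v_i = q/n_i, so the layer transit time is t_i = b_i·n_i / q:
  layer 1 (weathered basalt): t_1 = 5.61 × 0.06 / 0.001278 = 263.4 d
  layer 2 (sandy clay): t_2 = 12.9 × 0.09 / 0.001278 = 908.6 d
  layer 3 (silty sand): t_3 = 13.2 × 0.17 / 0.001278 = 1756 d
  layer 4 (coarse sand): t_4 = 1.26 × 0.22 / 0.001278 = 216.9 d
Total t = Σ t_i = 3145 days = 8.610 years.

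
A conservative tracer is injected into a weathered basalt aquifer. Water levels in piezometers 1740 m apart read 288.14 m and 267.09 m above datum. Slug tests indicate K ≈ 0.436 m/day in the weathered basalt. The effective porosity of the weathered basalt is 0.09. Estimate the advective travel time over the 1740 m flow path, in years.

81.3

Hydraulic gradient i = (288.14 − 267.09) / 1740 = 21.05 / 1740 = 0.01210.
Darcy flux q = K · i = 0.4360 × 0.01210 = 0.005275 m/day.
Seepage velocity v = q / n_e = 0.005275 / 0.09 = 0.05861 m/day.
Travel time t = L / v = 1740 / 0.05861 = 29689 days = 81.29 years.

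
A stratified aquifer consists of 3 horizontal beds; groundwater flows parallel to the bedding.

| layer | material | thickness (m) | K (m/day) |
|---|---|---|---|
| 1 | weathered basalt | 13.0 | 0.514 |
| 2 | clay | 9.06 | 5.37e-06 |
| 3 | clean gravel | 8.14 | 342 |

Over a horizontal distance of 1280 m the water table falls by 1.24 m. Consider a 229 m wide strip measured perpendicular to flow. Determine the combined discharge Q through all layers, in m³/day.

619

Flow is parallel to layering, so each bed carries its own Darcy discharge and the transmissivities add.
Σ(K_i·b_i) = 0.514×13.0 + 5.37e-06×9.06 + 342×8.14 = 2791 m²/day.
Hydraulic gradient i = Δh / L = 1.24 / 1280 = 0.0009687.
Q = Σ(K_i·b_i) · W · i = 2791 × 229 × 0.0009687 = 619.1 m³/day.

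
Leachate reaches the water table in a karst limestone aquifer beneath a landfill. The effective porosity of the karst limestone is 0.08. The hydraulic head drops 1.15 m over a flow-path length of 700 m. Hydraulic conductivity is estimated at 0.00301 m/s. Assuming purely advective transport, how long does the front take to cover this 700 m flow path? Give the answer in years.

0.359

Convert K: 0.00301 m/s × 86400 = 260.1 m/day.
Hydraulic gradient i = Δh / L = 1.15 / 700 = 0.001643.
Darcy flux q = K · i = 260.1 × 0.001643 = 0.4272 m/day.
Seepage velocity v = q / n_e = 0.4272 / 0.08 = 5.341 m/day.
Travel time t = L / v = 700 / 5.341 = 131.1 days = 0.3589 years.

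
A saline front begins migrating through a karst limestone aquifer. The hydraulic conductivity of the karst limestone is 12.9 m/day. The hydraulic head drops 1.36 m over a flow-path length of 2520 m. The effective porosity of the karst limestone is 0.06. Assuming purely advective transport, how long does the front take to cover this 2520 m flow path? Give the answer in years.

Hydraulic gradient i = Δh / L = 1.36 / 2520 = 0.0005397.
Darcy flux q = K · i = 12.90 × 0.0005397 = 0.006962 m/day.
Seepage velocity v = q / n_e = 0.006962 / 0.06 = 0.1160 m/day.
Travel time t = L / v = 2520 / 0.1160 = 21718 days = 59.46 years.

59.5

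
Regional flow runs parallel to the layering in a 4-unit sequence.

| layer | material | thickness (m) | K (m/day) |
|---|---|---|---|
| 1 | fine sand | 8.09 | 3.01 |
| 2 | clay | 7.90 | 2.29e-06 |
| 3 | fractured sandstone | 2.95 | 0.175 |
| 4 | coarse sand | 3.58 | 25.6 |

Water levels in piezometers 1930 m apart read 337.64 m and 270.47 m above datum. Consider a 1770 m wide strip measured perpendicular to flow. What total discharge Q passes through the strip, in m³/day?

Flow is parallel to layering, so each bed carries its own Darcy discharge and the transmissivities add.
Σ(K_i·b_i) = 3.01×8.09 + 2.29e-06×7.90 + 0.175×2.95 + 25.6×3.58 = 116.5 m²/day.
Hydraulic gradient i = (337.64 − 270.47) / 1930 = 67.17 / 1930 = 0.03480.
Q = Σ(K_i·b_i) · W · i = 116.5 × 1770 × 0.03480 = 7178 m³/day.

7180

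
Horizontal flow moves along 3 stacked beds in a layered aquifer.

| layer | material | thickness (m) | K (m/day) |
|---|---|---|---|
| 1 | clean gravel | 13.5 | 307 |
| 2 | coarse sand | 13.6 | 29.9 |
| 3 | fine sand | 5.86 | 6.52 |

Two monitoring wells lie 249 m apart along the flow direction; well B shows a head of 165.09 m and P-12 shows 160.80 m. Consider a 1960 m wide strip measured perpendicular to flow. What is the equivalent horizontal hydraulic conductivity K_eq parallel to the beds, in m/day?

139

Flow is parallel to layering, so each bed carries its own Darcy discharge and the transmissivities add.
Σ(K_i·b_i) = 307×13.5 + 29.9×13.6 + 6.52×5.86 = 4589 m²/day.
Total thickness b = 32.96 m, so K_eq = Σ(K_i·b_i)/b = 139.2 m/day.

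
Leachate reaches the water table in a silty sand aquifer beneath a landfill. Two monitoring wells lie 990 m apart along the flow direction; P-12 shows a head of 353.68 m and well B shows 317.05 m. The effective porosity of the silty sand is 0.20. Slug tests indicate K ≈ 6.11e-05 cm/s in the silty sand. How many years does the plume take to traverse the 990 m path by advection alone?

278

Convert K: 6.11e-05 cm/s × 864 = 0.05279 m/day.
Hydraulic gradient i = (353.68 − 317.05) / 990 = 36.63 / 990 = 0.03700.
Darcy flux q = K · i = 0.05279 × 0.03700 = 0.001953 m/day.
Seepage velocity v = q / n_e = 0.001953 / 0.20 = 0.009766 m/day.
Travel time t = L / v = 990 / 0.009766 = 1.014e+05 days = 277.5 years.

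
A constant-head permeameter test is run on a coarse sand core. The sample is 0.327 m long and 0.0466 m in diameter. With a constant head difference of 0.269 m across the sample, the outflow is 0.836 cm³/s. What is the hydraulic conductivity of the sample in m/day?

Cross-sectional area A = π·(d/2)² = π × (0.0466/2)² = 0.001706 m².
Convert discharge: 0.836 cm³/s = 8.360e-07 m³/s.
Darcy's law rearranged: K = Q·L / (A·Δh) = 8.360e-07 × 0.327 / (0.001706 × 0.269) = 0.0005959 m/s = 51.48 m/day.

51.5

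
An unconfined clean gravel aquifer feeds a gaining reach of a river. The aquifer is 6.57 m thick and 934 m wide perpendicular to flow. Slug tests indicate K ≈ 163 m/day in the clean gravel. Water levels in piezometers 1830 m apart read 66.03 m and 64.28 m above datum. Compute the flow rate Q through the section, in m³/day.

957

Cross-sectional area A = 934 × 6.57 = 6136 m².
Hydraulic gradient i = (66.03 − 64.28) / 1830 = 1.75 / 1830 = 0.0009563.
Darcy's law: Q = K · A · i = 163.0 × 6136 × 0.0009563 = 956.5 m³/day.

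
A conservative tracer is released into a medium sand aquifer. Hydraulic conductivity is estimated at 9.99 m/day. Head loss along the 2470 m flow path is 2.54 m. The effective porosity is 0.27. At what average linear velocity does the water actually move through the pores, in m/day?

Hydraulic gradient i = Δh / L = 2.54 / 2470 = 0.001028.
Darcy flux q = K · i = 9.990 × 0.001028 = 0.01027 m/day.
Seepage velocity v = q / n_e = 0.01027 / 0.27 = 0.03805 m/day.

0.0380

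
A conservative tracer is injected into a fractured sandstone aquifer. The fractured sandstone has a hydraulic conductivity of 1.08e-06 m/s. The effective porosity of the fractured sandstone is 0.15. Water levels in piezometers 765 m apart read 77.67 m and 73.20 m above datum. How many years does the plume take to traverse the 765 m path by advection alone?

576

Convert K: 1.08e-06 m/s × 86400 = 0.09331 m/day.
Hydraulic gradient i = (77.67 − 73.20) / 765 = 4.47 / 765 = 0.005843.
Darcy flux q = K · i = 0.09331 × 0.005843 = 0.0005452 m/day.
Seepage velocity v = q / n_e = 0.0005452 / 0.15 = 0.003635 m/day.
Travel time t = L / v = 765 / 0.003635 = 2.105e+05 days = 576.2 years.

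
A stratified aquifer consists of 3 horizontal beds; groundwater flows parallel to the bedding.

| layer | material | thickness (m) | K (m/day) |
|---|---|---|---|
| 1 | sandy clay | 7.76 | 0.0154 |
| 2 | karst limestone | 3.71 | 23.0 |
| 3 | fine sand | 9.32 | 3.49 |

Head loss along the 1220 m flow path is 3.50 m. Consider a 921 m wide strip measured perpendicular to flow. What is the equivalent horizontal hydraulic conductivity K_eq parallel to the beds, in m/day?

Flow is parallel to layering, so each bed carries its own Darcy discharge and the transmissivities add.
Σ(K_i·b_i) = 0.0154×7.76 + 23.0×3.71 + 3.49×9.32 = 118.0 m²/day.
Total thickness b = 20.79 m, so K_eq = Σ(K_i·b_i)/b = 5.675 m/day.

5.67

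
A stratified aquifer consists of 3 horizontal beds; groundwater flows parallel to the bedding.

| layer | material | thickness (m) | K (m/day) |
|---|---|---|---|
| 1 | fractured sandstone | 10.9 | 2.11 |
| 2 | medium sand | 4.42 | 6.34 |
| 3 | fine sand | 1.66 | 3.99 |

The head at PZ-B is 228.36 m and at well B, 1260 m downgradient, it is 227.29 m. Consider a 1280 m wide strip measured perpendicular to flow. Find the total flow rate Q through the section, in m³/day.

62.7

Flow is parallel to layering, so each bed carries its own Darcy discharge and the transmissivities add.
Σ(K_i·b_i) = 2.11×10.9 + 6.34×4.42 + 3.99×1.66 = 57.65 m²/day.
Hydraulic gradient i = (228.36 − 227.29) / 1260 = 1.07 / 1260 = 0.0008492.
Q = Σ(K_i·b_i) · W · i = 57.65 × 1280 × 0.0008492 = 62.66 m³/day.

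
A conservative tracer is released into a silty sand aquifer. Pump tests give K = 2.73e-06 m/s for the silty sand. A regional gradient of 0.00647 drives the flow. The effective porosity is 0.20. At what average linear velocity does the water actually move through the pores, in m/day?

Convert K: 2.73e-06 m/s × 86400 = 0.2359 m/day.
Hydraulic gradient i = 0.00647.
Darcy flux q = K · i = 0.2359 × 0.006470 = 0.001526 m/day.
Seepage velocity v = q / n_e = 0.001526 / 0.20 = 0.007630 m/day.

0.00763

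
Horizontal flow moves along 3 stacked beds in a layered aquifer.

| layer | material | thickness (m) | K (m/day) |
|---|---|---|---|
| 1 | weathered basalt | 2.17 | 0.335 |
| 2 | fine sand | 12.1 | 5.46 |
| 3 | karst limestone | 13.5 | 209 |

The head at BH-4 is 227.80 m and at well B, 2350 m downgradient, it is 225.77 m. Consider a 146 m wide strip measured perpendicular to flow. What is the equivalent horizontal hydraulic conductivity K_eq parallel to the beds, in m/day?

Flow is parallel to layering, so each bed carries its own Darcy discharge and the transmissivities add.
Σ(K_i·b_i) = 0.335×2.17 + 5.46×12.1 + 209×13.5 = 2888 m²/day.
Total thickness b = 27.77 m, so K_eq = Σ(K_i·b_i)/b = 104.0 m/day.

104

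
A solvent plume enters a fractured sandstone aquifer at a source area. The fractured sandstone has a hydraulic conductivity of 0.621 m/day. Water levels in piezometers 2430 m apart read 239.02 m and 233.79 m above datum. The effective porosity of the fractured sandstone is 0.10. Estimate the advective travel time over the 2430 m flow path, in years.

Hydraulic gradient i = (239.02 − 233.79) / 2430 = 5.23 / 2430 = 0.002152.
Darcy flux q = K · i = 0.6210 × 0.002152 = 0.001337 m/day.
Seepage velocity v = q / n_e = 0.001337 / 0.10 = 0.01337 m/day.
Travel time t = L / v = 2430 / 0.01337 = 1.818e+05 days = 497.8 years.

498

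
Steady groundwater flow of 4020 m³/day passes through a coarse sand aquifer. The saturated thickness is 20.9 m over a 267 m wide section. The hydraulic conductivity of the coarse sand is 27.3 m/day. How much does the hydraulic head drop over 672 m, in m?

Cross-sectional area A = 267 × 20.9 = 5580 m².
From Q = K·A·i, i = Q / (K·A) = 4020 / (27.30 × 5580) = 0.02639.
Head loss Δh = i · L = 0.02639 × 672 = 17.73 m.

17.7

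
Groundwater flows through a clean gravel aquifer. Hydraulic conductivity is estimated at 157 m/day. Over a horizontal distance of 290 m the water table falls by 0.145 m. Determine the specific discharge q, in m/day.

Hydraulic gradient i = Δh / L = 0.145 / 290 = 0.0005000.
Specific discharge q = K · i = 157.0 × 0.0005000 = 0.07850 m/day.

0.0785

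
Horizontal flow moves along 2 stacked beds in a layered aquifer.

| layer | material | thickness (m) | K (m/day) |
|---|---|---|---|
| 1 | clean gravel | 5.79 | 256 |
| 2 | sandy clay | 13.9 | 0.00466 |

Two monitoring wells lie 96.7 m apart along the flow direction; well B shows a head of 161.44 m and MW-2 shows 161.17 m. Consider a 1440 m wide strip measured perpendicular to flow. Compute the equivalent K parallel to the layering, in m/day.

75.3

Flow is parallel to layering, so each bed carries its own Darcy discharge and the transmissivities add.
Σ(K_i·b_i) = 256×5.79 + 0.00466×13.9 = 1482 m²/day.
Total thickness b = 19.69 m, so K_eq = Σ(K_i·b_i)/b = 75.28 m/day.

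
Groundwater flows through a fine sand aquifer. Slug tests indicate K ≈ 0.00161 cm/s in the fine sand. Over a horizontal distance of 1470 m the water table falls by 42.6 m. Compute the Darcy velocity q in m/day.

Convert K: 0.00161 cm/s × 864 = 1.391 m/day.
Hydraulic gradient i = Δh / L = 42.6 / 1470 = 0.02898.
Specific discharge q = K · i = 1.391 × 0.02898 = 0.04031 m/day.

0.0403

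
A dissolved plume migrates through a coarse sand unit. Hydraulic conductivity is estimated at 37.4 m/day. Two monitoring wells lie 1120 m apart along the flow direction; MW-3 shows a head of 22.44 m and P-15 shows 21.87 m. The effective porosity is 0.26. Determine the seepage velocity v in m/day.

Hydraulic gradient i = (22.44 − 21.87) / 1120 = 0.57 / 1120 = 0.0005089.
Darcy flux q = K · i = 37.40 × 0.0005089 = 0.01903 m/day.
Seepage velocity v = q / n_e = 0.01903 / 0.26 = 0.07321 m/day.

0.0732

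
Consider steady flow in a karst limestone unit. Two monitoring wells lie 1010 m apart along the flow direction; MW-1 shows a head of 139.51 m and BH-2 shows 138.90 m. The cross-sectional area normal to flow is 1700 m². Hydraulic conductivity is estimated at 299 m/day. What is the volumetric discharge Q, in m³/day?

Hydraulic gradient i = (139.51 − 138.90) / 1010 = 0.61 / 1010 = 0.0006040.
Darcy's law: Q = K · A · i = 299.0 × 1700 × 0.0006040 = 307.0 m³/day.

307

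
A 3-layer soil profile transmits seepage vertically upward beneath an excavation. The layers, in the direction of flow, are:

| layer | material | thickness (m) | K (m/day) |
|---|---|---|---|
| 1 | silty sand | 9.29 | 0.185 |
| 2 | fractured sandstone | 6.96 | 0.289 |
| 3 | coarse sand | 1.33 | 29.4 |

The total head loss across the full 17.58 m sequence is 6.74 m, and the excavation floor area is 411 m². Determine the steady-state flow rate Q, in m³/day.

37.3

Flow is perpendicular to layering, so the layers act in series and the equivalent K is the thickness-weighted harmonic mean.
Total thickness L = 9.29 + 6.96 + 1.33 = 17.58 m.
Σ(b_i/K_i) = 9.29/0.185 + 6.96/0.289 + 1.33/29.4 = 74.34 d.
K_eq = L / Σ(b_i/K_i) = 17.58 / 74.34 = 0.2365 m/day.
Q = K_eq · A · (Δh/L) = 0.2365 × 411 × (6.74/17.58) = 37.26 m³/day.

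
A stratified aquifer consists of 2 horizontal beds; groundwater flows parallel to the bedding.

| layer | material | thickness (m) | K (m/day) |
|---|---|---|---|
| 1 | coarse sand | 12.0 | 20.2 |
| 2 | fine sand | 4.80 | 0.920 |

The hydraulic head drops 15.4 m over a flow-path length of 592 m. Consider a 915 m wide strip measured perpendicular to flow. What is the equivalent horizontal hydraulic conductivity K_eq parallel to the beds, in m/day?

Flow is parallel to layering, so each bed carries its own Darcy discharge and the transmissivities add.
Σ(K_i·b_i) = 20.2×12.0 + 0.920×4.80 = 246.8 m²/day.
Total thickness b = 16.80 m, so K_eq = Σ(K_i·b_i)/b = 14.69 m/day.

14.7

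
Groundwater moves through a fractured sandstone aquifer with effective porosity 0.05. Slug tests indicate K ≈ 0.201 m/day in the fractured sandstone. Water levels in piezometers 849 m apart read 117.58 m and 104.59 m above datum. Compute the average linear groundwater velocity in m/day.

0.0615

Hydraulic gradient i = (117.58 − 104.59) / 849 = 12.99 / 849 = 0.01530.
Darcy flux q = K · i = 0.2010 × 0.01530 = 0.003075 m/day.
Seepage velocity v = q / n_e = 0.003075 / 0.05 = 0.06151 m/day.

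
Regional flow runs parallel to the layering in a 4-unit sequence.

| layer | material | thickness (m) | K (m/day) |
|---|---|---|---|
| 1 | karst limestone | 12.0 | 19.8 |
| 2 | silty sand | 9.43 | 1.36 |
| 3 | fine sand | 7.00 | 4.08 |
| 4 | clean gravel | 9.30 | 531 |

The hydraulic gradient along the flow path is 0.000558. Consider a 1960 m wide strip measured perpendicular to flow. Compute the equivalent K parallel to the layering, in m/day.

Flow is parallel to layering, so each bed carries its own Darcy discharge and the transmissivities add.
Σ(K_i·b_i) = 19.8×12.0 + 1.36×9.43 + 4.08×7.00 + 531×9.30 = 5217 m²/day.
Total thickness b = 37.73 m, so K_eq = Σ(K_i·b_i)/b = 138.3 m/day.

138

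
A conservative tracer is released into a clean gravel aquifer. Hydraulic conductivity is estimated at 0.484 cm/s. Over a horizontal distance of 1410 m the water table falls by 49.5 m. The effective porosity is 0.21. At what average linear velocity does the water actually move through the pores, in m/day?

Convert K: 0.484 cm/s × 864 = 418.2 m/day.
Hydraulic gradient i = Δh / L = 49.5 / 1410 = 0.03511.
Darcy flux q = K · i = 418.2 × 0.03511 = 14.68 m/day.
Seepage velocity v = q / n_e = 14.68 / 0.21 = 69.91 m/day.

69.9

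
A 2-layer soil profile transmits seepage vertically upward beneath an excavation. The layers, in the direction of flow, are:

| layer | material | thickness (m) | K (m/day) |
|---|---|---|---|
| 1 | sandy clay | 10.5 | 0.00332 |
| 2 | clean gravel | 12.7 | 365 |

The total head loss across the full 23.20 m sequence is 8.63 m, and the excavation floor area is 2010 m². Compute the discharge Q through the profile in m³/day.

5.48

Flow is perpendicular to layering, so the layers act in series and the equivalent K is the thickness-weighted harmonic mean.
Total thickness L = 10.5 + 12.7 = 23.20 m.
Σ(b_i/K_i) = 10.5/0.00332 + 12.7/365 = 3163 d.
K_eq = L / Σ(b_i/K_i) = 23.20 / 3163 = 0.007336 m/day.
Q = K_eq · A · (Δh/L) = 0.007336 × 2010 × (8.63/23.20) = 5.485 m³/day.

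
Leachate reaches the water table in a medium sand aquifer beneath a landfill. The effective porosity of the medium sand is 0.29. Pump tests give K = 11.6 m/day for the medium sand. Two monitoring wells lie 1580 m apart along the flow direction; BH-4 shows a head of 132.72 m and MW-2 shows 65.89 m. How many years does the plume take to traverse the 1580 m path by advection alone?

2.56

Hydraulic gradient i = (132.72 − 65.89) / 1580 = 66.83 / 1580 = 0.04230.
Darcy flux q = K · i = 11.60 × 0.04230 = 0.4907 m/day.
Seepage velocity v = q / n_e = 0.4907 / 0.29 = 1.692 m/day.
Travel time t = L / v = 1580 / 1.692 = 933.9 days = 2.557 years.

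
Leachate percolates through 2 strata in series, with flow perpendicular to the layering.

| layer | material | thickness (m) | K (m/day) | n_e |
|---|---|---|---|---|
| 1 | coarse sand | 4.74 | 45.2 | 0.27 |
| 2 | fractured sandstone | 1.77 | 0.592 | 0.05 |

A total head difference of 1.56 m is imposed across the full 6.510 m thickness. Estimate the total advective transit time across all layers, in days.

2.71

With flow normal to the layers, continuity requires the same specific discharge q through every layer.
Σ(b_i/K_i) = 4.74/45.2 + 1.77/0.592 = 3.095 d.
q = Δh / Σ(b_i/K_i) = 1.56 / 3.095 = 0.5041 m/day.
In each layer the seepage velocity is v_i = q/n_i, so the layer transit time is t_i = b_i·n_i / q:
  layer 1 (coarse sand): t_1 = 4.74 × 0.27 / 0.5041 = 2.539 d
  layer 2 (fractured sandstone): t_2 = 1.77 × 0.05 / 0.5041 = 0.1756 d
Total t = Σ t_i = 2.714 days.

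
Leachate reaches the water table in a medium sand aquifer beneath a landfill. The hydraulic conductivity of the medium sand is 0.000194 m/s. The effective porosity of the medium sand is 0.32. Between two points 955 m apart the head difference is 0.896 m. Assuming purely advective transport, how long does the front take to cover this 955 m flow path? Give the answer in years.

53.2

Convert K: 0.000194 m/s × 86400 = 16.76 m/day.
Hydraulic gradient i = Δh / L = 0.896 / 955 = 0.0009382.
Darcy flux q = K · i = 16.76 × 0.0009382 = 0.01573 m/day.
Seepage velocity v = q / n_e = 0.01573 / 0.32 = 0.04914 m/day.
Travel time t = L / v = 955 / 0.04914 = 19433 days = 53.20 years.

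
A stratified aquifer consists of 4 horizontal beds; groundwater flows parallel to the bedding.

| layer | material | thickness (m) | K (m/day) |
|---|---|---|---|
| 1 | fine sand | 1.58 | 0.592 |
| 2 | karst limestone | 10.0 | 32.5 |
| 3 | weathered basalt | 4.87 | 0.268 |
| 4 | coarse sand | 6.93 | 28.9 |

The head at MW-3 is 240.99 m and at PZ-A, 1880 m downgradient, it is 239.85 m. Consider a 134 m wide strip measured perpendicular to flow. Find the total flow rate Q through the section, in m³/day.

Flow is parallel to layering, so each bed carries its own Darcy discharge and the transmissivities add.
Σ(K_i·b_i) = 0.592×1.58 + 32.5×10.0 + 0.268×4.87 + 28.9×6.93 = 527.5 m²/day.
Hydraulic gradient i = (240.99 − 239.85) / 1880 = 1.14 / 1880 = 0.0006064.
Q = Σ(K_i·b_i) · W · i = 527.5 × 134 × 0.0006064 = 42.86 m³/day.

42.9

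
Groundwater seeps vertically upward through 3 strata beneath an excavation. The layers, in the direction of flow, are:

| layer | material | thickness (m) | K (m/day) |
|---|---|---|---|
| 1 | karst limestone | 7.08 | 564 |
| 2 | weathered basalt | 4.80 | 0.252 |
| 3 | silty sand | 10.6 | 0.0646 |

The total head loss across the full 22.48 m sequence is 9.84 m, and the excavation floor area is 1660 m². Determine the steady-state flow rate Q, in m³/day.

Flow is perpendicular to layering, so the layers act in series and the equivalent K is the thickness-weighted harmonic mean.
Total thickness L = 7.08 + 4.80 + 10.6 = 22.48 m.
Σ(b_i/K_i) = 7.08/564 + 4.80/0.252 + 10.6/0.0646 = 183.1 d.
K_eq = L / Σ(b_i/K_i) = 22.48 / 183.1 = 0.1227 m/day.
Q = K_eq · A · (Δh/L) = 0.1227 × 1660 × (9.84/22.48) = 89.19 m³/day.

89.2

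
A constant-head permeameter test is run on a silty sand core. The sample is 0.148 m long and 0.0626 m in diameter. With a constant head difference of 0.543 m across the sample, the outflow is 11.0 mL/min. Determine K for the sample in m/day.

1.40

Cross-sectional area A = π·(d/2)² = π × (0.0626/2)² = 0.003078 m².
Convert discharge: 11.0 mL/min = 1.833e-07 m³/s.
Darcy's law rearranged: K = Q·L / (A·Δh) = 1.833e-07 × 0.148 / (0.003078 × 0.543) = 1.624e-05 m/s = 1.403 m/day.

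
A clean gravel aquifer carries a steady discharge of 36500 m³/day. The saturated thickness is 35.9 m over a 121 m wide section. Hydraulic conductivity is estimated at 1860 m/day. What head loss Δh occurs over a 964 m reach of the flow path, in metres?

Cross-sectional area A = 121 × 35.9 = 4344 m².
From Q = K·A·i, i = Q / (K·A) = 36500 / (1860 × 4344) = 0.004518.
Head loss Δh = i · L = 0.004518 × 964 = 4.355 m.

4.35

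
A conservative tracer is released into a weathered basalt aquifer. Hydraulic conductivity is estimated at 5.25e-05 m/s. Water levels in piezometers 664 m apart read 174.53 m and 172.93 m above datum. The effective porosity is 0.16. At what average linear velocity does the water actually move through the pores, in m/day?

Convert K: 5.25e-05 m/s × 86400 = 4.536 m/day.
Hydraulic gradient i = (174.53 − 172.93) / 664 = 1.6 / 664 = 0.002410.
Darcy flux q = K · i = 4.536 × 0.002410 = 0.01093 m/day.
Seepage velocity v = q / n_e = 0.01093 / 0.16 = 0.06831 m/day.

0.0683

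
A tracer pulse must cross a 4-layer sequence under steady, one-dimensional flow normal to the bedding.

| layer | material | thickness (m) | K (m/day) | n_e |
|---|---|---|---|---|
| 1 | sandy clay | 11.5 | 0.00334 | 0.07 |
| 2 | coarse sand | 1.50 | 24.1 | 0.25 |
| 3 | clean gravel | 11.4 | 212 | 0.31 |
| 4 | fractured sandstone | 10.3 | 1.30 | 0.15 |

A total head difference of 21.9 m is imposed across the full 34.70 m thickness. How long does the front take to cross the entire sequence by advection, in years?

2.70

With flow normal to the layers, continuity requires the same specific discharge q through every layer.
Σ(b_i/K_i) = 11.5/0.00334 + 1.50/24.1 + 11.4/212 + 10.3/1.30 = 3451 d.
q = Δh / Σ(b_i/K_i) = 21.9 / 3451 = 0.006346 m/day.
In each layer the seepage velocity is v_i = q/n_i, so the layer transit time is t_i = b_i·n_i / q:
  layer 1 (sandy clay): t_1 = 11.5 × 0.07 / 0.006346 = 126.9 d
  layer 2 (coarse sand): t_2 = 1.50 × 0.25 / 0.006346 = 59.10 d
  layer 3 (clean gravel): t_3 = 11.4 × 0.31 / 0.006346 = 556.9 d
  layer 4 (fractured sandstone): t_4 = 10.3 × 0.15 / 0.006346 = 243.5 d
Total t = Σ t_i = 986.3 days = 2.700 years.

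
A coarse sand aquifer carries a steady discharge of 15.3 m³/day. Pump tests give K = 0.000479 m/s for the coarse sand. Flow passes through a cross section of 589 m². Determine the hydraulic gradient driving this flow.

0.000628

Convert K: 0.000479 m/s × 86400 = 41.39 m/day.
From Q = K·A·i, i = Q / (K·A) = 15.3 / (41.39 × 589.0) = 0.0006277.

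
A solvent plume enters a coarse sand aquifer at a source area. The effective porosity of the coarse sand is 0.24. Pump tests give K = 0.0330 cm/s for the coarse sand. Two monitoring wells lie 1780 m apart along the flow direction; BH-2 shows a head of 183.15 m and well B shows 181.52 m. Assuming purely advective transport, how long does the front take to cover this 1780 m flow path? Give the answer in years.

Convert K: 0.0330 cm/s × 864 = 28.51 m/day.
Hydraulic gradient i = (183.15 − 181.52) / 1780 = 1.63 / 1780 = 0.0009157.
Darcy flux q = K · i = 28.51 × 0.0009157 = 0.02611 m/day.
Seepage velocity v = q / n_e = 0.02611 / 0.24 = 0.1088 m/day.
Travel time t = L / v = 1780 / 0.1088 = 16362 days = 44.80 years.

44.8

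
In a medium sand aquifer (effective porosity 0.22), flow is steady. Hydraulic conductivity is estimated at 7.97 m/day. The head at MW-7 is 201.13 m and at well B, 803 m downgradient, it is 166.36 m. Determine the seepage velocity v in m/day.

Hydraulic gradient i = (201.13 − 166.36) / 803 = 34.77 / 803 = 0.04330.
Darcy flux q = K · i = 7.970 × 0.04330 = 0.3451 m/day.
Seepage velocity v = q / n_e = 0.3451 / 0.22 = 1.569 m/day.

1.57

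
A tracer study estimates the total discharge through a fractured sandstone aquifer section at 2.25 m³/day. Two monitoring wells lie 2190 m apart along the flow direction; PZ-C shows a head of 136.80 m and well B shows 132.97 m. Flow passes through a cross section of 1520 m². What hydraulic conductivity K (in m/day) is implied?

0.846

Hydraulic gradient i = (136.80 − 132.97) / 2190 = 3.83 / 2190 = 0.001749.
From Q = K·A·i, K = Q / (A·i) = 2.25 / (1520 × 0.001749) = 0.8464 m/day.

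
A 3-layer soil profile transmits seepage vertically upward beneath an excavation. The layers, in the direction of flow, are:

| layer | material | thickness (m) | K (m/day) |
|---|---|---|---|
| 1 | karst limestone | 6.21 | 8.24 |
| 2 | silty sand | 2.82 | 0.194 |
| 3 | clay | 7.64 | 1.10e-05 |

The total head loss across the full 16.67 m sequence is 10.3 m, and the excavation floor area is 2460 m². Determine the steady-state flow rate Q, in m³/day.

0.0365

Flow is perpendicular to layering, so the layers act in series and the equivalent K is the thickness-weighted harmonic mean.
Total thickness L = 6.21 + 2.82 + 7.64 = 16.67 m.
Σ(b_i/K_i) = 6.21/8.24 + 2.82/0.194 + 7.64/1.10e-05 = 6.946e+05 d.
K_eq = L / Σ(b_i/K_i) = 16.67 / 6.946e+05 = 2.400e-05 m/day.
Q = K_eq · A · (Δh/L) = 2.400e-05 × 2460 × (10.3/16.67) = 0.03648 m³/day.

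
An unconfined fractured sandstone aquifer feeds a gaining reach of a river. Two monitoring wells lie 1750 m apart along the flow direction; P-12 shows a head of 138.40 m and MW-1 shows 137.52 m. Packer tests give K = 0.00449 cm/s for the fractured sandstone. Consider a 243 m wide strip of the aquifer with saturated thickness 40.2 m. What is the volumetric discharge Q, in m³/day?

19.1

Convert K: 0.00449 cm/s × 864 = 3.879 m/day.
Cross-sectional area A = 243 × 40.2 = 9769 m².
Hydraulic gradient i = (138.40 − 137.52) / 1750 = 0.88 / 1750 = 0.0005029.
Darcy's law: Q = K · A · i = 3.879 × 9769 × 0.0005029 = 19.06 m³/day.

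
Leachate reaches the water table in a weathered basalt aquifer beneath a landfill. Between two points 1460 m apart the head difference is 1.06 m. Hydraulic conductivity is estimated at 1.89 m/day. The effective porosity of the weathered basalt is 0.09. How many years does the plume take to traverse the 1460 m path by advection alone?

Hydraulic gradient i = Δh / L = 1.06 / 1460 = 0.0007260.
Darcy flux q = K · i = 1.890 × 0.0007260 = 0.001372 m/day.
Seepage velocity v = q / n_e = 0.001372 / 0.09 = 0.01525 m/day.
Travel time t = L / v = 1460 / 0.01525 = 95759 days = 262.2 years.

262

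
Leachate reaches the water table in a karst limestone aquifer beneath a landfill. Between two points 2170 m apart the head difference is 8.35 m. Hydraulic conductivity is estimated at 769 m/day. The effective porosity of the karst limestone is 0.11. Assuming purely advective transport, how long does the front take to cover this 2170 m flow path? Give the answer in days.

Hydraulic gradient i = Δh / L = 8.35 / 2170 = 0.003848.
Darcy flux q = K · i = 769.0 × 0.003848 = 2.959 m/day.
Seepage velocity v = q / n_e = 2.959 / 0.11 = 26.90 m/day.
Travel time t = L / v = 2170 / 26.90 = 80.67 days.

80.7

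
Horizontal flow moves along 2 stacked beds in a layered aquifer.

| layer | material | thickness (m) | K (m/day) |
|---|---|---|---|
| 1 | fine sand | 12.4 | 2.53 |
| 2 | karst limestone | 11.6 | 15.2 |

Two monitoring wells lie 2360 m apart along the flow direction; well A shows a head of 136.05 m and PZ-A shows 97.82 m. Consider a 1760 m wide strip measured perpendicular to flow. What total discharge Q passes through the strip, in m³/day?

5920

Flow is parallel to layering, so each bed carries its own Darcy discharge and the transmissivities add.
Σ(K_i·b_i) = 2.53×12.4 + 15.2×11.6 = 207.7 m²/day.
Hydraulic gradient i = (136.05 − 97.82) / 2360 = 38.23 / 2360 = 0.01620.
Q = Σ(K_i·b_i) · W · i = 207.7 × 1760 × 0.01620 = 5921 m³/day.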